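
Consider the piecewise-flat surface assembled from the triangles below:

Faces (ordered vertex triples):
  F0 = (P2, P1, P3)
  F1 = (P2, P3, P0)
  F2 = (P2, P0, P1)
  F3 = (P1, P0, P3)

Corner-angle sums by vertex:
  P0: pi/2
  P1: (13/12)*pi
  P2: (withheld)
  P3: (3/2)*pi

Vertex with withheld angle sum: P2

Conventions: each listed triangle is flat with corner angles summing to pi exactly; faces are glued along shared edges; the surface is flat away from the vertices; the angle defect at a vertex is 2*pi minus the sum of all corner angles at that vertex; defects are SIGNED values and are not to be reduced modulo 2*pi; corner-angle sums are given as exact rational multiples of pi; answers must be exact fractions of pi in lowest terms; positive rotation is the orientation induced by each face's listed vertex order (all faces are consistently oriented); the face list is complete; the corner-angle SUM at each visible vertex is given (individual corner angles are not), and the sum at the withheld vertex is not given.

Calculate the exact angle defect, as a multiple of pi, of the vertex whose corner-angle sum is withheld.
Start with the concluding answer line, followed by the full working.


Answer: defect(P2) = (13/12)*pi

V = 4, E = 6, F = 4; chi = V - E + F = 2
Gauss-Bonnet: total defect = 2*pi*chi = 4*pi; visible defects sum to (35/12)*pi


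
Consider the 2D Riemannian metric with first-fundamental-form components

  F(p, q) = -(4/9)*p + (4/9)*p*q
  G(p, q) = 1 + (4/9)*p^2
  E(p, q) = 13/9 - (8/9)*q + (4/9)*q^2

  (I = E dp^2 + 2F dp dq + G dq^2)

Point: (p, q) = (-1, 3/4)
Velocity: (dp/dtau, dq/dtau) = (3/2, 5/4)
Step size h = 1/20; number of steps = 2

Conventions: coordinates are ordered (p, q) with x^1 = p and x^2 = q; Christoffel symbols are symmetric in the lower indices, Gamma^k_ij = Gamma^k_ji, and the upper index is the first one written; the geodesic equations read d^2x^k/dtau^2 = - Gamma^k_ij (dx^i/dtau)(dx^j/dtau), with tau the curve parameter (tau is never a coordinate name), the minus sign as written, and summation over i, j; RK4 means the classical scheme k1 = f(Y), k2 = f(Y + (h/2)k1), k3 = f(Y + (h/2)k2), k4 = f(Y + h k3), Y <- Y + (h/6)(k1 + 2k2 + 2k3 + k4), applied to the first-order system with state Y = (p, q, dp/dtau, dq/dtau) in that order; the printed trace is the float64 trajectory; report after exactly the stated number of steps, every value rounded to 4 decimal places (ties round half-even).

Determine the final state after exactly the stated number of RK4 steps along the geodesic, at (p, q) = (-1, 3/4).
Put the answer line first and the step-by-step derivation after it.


Answer: p = -0.8487, q = 0.8808, dp/dtau = 1.5231, dq/dtau = 1.3663

f(Y) = (dp/dtau, dq/dtau, -Gamma^p_ij Y'^i Y'^j, -Gamma^q_ij Y'^i Y'^j) with the Gammas evaluated at the stage position; h = 0.050000; intermediate values shown to 6 dp
step 0: p = -1.0000, q = 0.7500, dp/dtau = 1.5000, dq/dtau = 1.2500
step 1:
  k1: at (p, q) = (-1.000000, 0.750000), (dp/dtau, dq/dtau) = (1.500000, 1.250000); Gamma_ppp = 0.000000, Gamma_ppq = -0.075472, Gamma_pqq = 0.000000, Gamma_qpp = 0.000000, Gamma_qpq = -0.301887, Gamma_qqq = 0.000000; k1 = (1.500000, 1.250000, 0.283019, 1.132075)
  k2: at (p, q) = (-0.962500, 0.781250), (dp/dtau, dq/dtau) = (1.507075, 1.278302); Gamma_ppp = 0.000000, Gamma_ppq = -0.067845, Gamma_pqq = 0.000000, Gamma_qpp = 0.000000, Gamma_qpq = -0.298518, Gamma_qqq = 0.000000; k2 = (1.507075, 1.278302, 0.261407, 1.150190)
  k3: at (p, q) = (-0.962323, 0.781958), (dp/dtau, dq/dtau) = (1.506535, 1.278755); Gamma_ppp = 0.000000, Gamma_ppq = -0.067639, Gamma_pqq = 0.000000, Gamma_qpp = 0.000000, Gamma_qpq = -0.298524, Gamma_qqq = 0.000000; k3 = (1.506535, 1.278755, 0.260613, 1.150205)
  k4: at (p, q) = (-0.924673, 0.813938), (dp/dtau, dq/dtau) = (1.513031, 1.307510); Gamma_ppp = 0.000000, Gamma_ppq = -0.059262, Gamma_pqq = 0.000000, Gamma_qpp = 0.000000, Gamma_qpq = -0.294516, Gamma_qqq = 0.000000; k4 = (1.513031, 1.307510, 0.234478, 1.165283)
  Y <- Y + (h/6)(k1 + 2k2 + 2k3 + k4): p = -0.9247, q = 0.8139, dp/dtau = 1.5130, dq/dtau = 1.3075
step 2:
  k1: at (p, q) = (-0.924665, 0.813930), (dp/dtau, dq/dtau) = (1.513013, 1.307485); Gamma_ppp = 0.000000, Gamma_ppq = -0.059265, Gamma_pqq = 0.000000, Gamma_qpp = 0.000000, Gamma_qpq = -0.294514, Gamma_qqq = 0.000000; k1 = (1.513013, 1.307485, 0.234481, 1.165240)
  k2: at (p, q) = (-0.886839, 0.846617), (dp/dtau, dq/dtau) = (1.518875, 1.336616); Gamma_ppp = 0.000000, Gamma_ppq = -0.050125, Gamma_pqq = 0.000000, Gamma_qpp = 0.000000, Gamma_qpq = -0.289816, Gamma_qqq = 0.000000; k2 = (1.518875, 1.336616, 0.203522, 1.176740)
  k3: at (p, q) = (-0.886693, 0.847346), (dp/dtau, dq/dtau) = (1.518101, 1.336903); Gamma_ppp = 0.000000, Gamma_ppq = -0.049895, Gamma_pqq = 0.000000, Gamma_qpp = 0.000000, Gamma_qpq = -0.289814, Gamma_qqq = 0.000000; k3 = (1.518101, 1.336903, 0.202528, 1.176385)
  k4: at (p, q) = (-0.848760, 0.880775), (dp/dtau, dq/dtau) = (1.523139, 1.366304); Gamma_ppp = 0.000000, Gamma_ppq = -0.039947, Gamma_pqq = 0.000000, Gamma_qpp = 0.000000, Gamma_qpq = -0.284379, Gamma_qqq = 0.000000; k4 = (1.523139, 1.366304, 0.166263, 1.183626)
  Y <- Y + (h/6)(k1 + 2k2 + 2k3 + k4): p = -0.8487, q = 0.8808, dp/dtau = 1.5231, dq/dtau = 1.3663


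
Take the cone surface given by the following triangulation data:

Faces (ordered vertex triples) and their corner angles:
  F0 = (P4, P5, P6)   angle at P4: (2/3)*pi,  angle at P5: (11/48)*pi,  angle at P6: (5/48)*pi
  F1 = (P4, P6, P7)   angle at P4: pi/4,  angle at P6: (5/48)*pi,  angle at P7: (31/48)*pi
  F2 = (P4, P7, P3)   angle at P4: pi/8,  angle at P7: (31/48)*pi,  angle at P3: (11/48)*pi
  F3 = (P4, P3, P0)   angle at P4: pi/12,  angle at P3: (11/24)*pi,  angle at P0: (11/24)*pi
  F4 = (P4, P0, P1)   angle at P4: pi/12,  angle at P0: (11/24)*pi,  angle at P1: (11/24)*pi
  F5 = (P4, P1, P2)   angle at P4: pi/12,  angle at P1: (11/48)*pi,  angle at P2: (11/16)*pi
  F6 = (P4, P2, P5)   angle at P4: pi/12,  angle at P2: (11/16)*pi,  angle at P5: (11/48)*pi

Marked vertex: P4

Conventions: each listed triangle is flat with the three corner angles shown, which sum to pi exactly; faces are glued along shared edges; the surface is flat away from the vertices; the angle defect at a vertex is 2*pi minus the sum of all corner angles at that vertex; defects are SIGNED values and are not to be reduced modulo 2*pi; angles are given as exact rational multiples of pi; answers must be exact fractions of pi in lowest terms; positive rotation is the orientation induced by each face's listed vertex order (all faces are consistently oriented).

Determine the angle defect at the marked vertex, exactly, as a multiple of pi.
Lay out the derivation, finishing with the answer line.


Sum of corner angles at P4: (11/8)*pi
defect = 2*pi - (11/8)*pi

Answer: defect(P4) = (5/8)*pi


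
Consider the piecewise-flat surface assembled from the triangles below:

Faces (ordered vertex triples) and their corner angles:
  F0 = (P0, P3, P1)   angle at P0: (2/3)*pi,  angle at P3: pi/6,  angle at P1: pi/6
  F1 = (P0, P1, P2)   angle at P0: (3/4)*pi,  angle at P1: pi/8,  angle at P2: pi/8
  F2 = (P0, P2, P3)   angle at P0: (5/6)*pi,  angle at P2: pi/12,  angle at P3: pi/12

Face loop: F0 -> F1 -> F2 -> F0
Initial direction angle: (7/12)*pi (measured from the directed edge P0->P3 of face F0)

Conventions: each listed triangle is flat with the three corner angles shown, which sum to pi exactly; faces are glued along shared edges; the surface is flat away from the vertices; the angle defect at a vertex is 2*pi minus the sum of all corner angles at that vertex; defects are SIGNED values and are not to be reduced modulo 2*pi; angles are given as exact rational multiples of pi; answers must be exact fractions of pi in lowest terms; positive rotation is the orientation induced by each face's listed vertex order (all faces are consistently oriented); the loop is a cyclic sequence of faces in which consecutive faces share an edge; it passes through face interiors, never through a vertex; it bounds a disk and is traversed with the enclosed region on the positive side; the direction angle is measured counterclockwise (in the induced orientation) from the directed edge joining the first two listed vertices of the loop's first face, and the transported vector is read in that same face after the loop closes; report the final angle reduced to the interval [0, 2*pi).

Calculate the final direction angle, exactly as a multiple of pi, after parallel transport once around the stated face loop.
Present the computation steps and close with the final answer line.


enclosed vertex P0: corner angles sum to (9/4)*pi, defect = 2*pi - (9/4)*pi = -pi/4
transport around the loop rotates by the sum of enclosed defects; add to the initial angle mod 2*pi
final angle = (7/12)*pi - pi/4 = pi/3 (mod 2*pi)

Answer: final direction angle = pi/3


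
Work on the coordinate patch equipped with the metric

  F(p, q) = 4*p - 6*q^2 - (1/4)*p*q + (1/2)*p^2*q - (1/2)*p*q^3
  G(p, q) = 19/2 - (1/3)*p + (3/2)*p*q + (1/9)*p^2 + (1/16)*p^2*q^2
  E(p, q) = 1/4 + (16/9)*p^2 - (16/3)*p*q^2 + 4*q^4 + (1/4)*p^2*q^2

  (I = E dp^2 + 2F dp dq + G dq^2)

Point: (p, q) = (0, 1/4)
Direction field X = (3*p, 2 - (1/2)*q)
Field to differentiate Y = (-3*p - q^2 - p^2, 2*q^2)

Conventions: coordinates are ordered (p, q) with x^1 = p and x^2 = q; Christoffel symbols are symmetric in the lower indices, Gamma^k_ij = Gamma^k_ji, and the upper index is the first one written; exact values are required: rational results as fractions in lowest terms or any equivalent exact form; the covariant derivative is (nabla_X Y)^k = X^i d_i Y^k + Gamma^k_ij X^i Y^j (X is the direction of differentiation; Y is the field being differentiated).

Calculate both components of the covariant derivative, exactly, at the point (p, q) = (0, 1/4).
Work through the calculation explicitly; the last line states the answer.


E = 17/64, F = -3/8, G = 19/2 at the point
E_p = -1/3, E_q = 1/4, F_p = 503/128, F_q = -3, G_p = 1/24, G_q = 0
EG - F^2 = 305/128;  g^inv = (128/305) * [[19/2, 3/8], [3/8, 17/64]]
first-kind symbols [ij,l] = (1/2)(d_i g_jl + d_j g_il - d_l g_ij): [pp,p] = E_p/2 = -1/6, [pp,q] = F_p - E_q/2 = 487/128, [pq,p] = E_q/2 = 1/8, [pq,q] = G_p/2 = 1/48, [qq,p] = F_q - G_p/2 = -145/48, [qq,q] = G_q/2 = 0
Gamma^p_ij = (G*[ij,p] - F*[ij,q])/(EG - F^2), Gamma^q_ij = (E*[ij,q] - F*[ij,p])/(EG - F^2)
Gamma_ppp = -481/7320, Gamma_ppq = 153/305, Gamma_pqq = -2204/183, Gamma_qpp = 7767/19520, Gamma_qpq = 161/7320, Gamma_qqq = -29/61
X = (0, 15/8), Y = (-1/16, 1/8) at the point

Answer: (nabla_X Y)^p = -29819/7808, (nabla_X Y)^q = 109999/62464


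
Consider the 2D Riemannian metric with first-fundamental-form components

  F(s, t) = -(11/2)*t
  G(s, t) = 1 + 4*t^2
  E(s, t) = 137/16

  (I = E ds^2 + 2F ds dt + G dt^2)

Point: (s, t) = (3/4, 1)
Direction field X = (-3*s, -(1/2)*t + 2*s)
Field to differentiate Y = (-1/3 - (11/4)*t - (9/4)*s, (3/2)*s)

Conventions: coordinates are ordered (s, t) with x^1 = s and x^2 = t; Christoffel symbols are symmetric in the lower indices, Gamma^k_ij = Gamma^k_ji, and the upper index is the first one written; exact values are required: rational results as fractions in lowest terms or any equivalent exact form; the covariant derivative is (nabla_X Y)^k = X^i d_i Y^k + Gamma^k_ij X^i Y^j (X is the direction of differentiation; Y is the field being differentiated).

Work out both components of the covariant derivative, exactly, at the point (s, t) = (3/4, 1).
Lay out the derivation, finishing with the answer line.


E = 137/16, F = -11/2, G = 5 at the point
E_s = 0, E_t = 0, F_s = 0, F_t = -11/2, G_s = 0, G_t = 8
EG - F^2 = 201/16;  g^inv = (16/201) * [[5, 11/2], [11/2, 137/16]]
first-kind symbols [ij,l] = (1/2)(d_i g_jl + d_j g_il - d_l g_ij): [ss,s] = E_s/2 = 0, [ss,t] = F_s - E_t/2 = 0, [st,s] = E_t/2 = 0, [st,t] = G_s/2 = 0, [tt,s] = F_t - G_s/2 = -11/2, [tt,t] = G_t/2 = 4
Gamma^s_ij = (G*[ij,s] - F*[ij,t])/(EG - F^2), Gamma^t_ij = (E*[ij,t] - F*[ij,s])/(EG - F^2)
Gamma_sss = 0, Gamma_sst = 0, Gamma_stt = -88/201, Gamma_tss = 0, Gamma_tst = 0, Gamma_ttt = 64/201
X = (-9/4, 1), Y = (-229/48, 9/8) at the point

Answer: (nabla_X Y)^s = 1951/1072, (nabla_X Y)^t = -1617/536


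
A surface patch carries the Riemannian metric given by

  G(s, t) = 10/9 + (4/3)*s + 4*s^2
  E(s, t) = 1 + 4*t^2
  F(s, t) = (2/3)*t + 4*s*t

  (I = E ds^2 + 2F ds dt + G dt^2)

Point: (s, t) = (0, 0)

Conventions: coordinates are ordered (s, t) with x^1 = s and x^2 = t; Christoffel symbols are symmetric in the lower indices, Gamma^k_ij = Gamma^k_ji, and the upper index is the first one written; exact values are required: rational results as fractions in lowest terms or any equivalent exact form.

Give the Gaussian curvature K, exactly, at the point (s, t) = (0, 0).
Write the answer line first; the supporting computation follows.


Answer: K = -81/25

E = 1, F = 0, G = 10/9, EG - F^2 = 10/9 at the point
E_s = 0, E_t = 0, F_s = 0, F_t = 2/3, G_s = 4/3, G_t = 0
E_tt = 8, F_st = 4, G_ss = 8
K follows from Brioschi's formula, (det M1 - det M2)/(EG - F^2)^2.
M1 = [[-E_tt/2 + F_st - G_ss/2, E_s/2, F_s - E_t/2], [F_t - G_s/2, E, F], [G_t/2, F, G]] = [[-4, 0, 0], [0, 1, 0], [0, 0, 10/9]]; det M1 = -40/9
M2 = [[0, E_t/2, G_s/2], [E_t/2, E, F], [G_s/2, F, G]] = [[0, 0, 2/3], [0, 1, 0], [2/3, 0, 10/9]]; det M2 = -4/9
det M1 - det M2 = -4; K = -4 / (10/9)^2 = -81/25


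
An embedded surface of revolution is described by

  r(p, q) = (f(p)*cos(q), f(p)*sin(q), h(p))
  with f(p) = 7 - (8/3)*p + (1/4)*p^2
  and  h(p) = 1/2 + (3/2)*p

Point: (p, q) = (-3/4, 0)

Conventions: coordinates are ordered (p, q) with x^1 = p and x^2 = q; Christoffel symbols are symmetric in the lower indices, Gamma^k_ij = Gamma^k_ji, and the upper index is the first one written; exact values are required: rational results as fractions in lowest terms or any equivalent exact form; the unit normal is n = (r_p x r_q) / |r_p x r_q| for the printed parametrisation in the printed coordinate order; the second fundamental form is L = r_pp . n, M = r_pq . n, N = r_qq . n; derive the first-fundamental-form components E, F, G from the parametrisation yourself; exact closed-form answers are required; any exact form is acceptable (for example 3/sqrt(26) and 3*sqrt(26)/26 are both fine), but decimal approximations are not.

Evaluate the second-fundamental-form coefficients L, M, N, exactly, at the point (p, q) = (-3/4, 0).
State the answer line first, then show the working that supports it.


Answer: L = -18*sqrt(265)/1325, M = 0, N = 1053*sqrt(265)/4240

f = 585/64, f' = -73/24, f'' = 1/2, h' = 3/2, h'' = 0
E = 6625/576, F = 0, G = 342225/4096; answer radicand W^2 = 6625/576
unnormalised second-form numerators: l = -3/4, m = 0, n = 1755/128; L = l/sqrt(6625/576), and similarly M = m/sqrt(W^2), N = n/sqrt(W^2)


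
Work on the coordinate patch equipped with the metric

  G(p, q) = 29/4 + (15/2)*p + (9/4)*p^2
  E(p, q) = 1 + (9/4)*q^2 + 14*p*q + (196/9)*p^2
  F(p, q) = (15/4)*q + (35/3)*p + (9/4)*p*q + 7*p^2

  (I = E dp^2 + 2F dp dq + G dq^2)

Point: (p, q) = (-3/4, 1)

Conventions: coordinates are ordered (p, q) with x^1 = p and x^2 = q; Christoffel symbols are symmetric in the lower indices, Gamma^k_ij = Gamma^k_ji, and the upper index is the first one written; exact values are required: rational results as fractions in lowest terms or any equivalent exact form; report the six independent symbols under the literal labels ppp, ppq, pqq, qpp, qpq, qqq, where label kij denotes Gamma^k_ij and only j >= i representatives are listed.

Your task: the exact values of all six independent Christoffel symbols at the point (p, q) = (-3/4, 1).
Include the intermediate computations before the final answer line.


E = 5, F = -11/4, G = 185/64 at the point
E_p = -56/3, E_q = -6, F_p = 41/12, F_q = 33/16, G_p = 33/8, G_q = 0
EG - F^2 = 441/64;  g^inv = (64/441) * [[185/64, 11/4], [11/4, 5]]
first-kind symbols [ij,l] = (1/2)(d_i g_jl + d_j g_il - d_l g_ij): [pp,p] = E_p/2 = -28/3, [pp,q] = F_p - E_q/2 = 77/12, [pq,p] = E_q/2 = -3, [pq,q] = G_p/2 = 33/16, [qq,p] = F_q - G_p/2 = 0, [qq,q] = G_q/2 = 0
Gamma^p_ij = (G*[ij,p] - F*[ij,q])/(EG - F^2), Gamma^q_ij = (E*[ij,q] - F*[ij,p])/(EG - F^2)

Answer: Gamma_ppp = -256/189, Gamma_ppq = -64/147, Gamma_pqq = 0, Gamma_qpp = 176/189, Gamma_qpq = 44/147, Gamma_qqq = 0


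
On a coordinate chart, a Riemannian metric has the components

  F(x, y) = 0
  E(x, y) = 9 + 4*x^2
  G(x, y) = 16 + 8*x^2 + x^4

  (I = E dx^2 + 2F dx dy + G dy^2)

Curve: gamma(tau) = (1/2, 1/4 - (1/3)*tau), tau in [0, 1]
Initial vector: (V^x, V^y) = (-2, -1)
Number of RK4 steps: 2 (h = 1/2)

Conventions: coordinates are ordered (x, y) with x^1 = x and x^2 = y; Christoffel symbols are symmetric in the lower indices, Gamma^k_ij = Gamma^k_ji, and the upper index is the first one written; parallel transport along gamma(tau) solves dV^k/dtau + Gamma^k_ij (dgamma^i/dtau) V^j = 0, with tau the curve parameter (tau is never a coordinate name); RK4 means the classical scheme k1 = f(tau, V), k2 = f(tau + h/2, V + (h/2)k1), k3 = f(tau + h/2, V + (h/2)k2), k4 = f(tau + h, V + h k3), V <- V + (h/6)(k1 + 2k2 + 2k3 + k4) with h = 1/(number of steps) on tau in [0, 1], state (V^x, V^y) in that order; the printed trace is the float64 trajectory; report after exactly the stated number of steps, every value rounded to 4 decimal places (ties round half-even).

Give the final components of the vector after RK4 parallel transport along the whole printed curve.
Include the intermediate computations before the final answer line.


gamma'(tau) = (0, -1/3); f(tau, V)^k = -Gamma^k_ij(gamma(tau)) gamma'^i(tau) V^j; h = 1/2; intermediate values shown to 6 dp
curve data and Christoffel symbols at the stage parameters:
  tau = 0.000000: gamma = (0.500000, 0.250000), gamma' = (0.000000, -0.333333); Gamma_xxx = 0.200000, Gamma_xxy = 0.000000, Gamma_xyy = -0.425000, Gamma_yxx = 0.000000, Gamma_yxy = 0.235294, Gamma_yyy = 0.000000
  tau = 0.250000: gamma = (0.500000, 0.166667), gamma' = (0.000000, -0.333333); Gamma_xxx = 0.200000, Gamma_xxy = 0.000000, Gamma_xyy = -0.425000, Gamma_yxx = 0.000000, Gamma_yxy = 0.235294, Gamma_yyy = 0.000000
  tau = 0.500000: gamma = (0.500000, 0.083333), gamma' = (0.000000, -0.333333); Gamma_xxx = 0.200000, Gamma_xxy = 0.000000, Gamma_xyy = -0.425000, Gamma_yxx = 0.000000, Gamma_yxy = 0.235294, Gamma_yyy = 0.000000
  tau = 0.750000: gamma = (0.500000, 0.000000), gamma' = (0.000000, -0.333333); Gamma_xxx = 0.200000, Gamma_xxy = 0.000000, Gamma_xyy = -0.425000, Gamma_yxx = 0.000000, Gamma_yxy = 0.235294, Gamma_yyy = 0.000000
  tau = 1.000000: gamma = (0.500000, -0.083333), gamma' = (0.000000, -0.333333); Gamma_xxx = 0.200000, Gamma_xxy = 0.000000, Gamma_xyy = -0.425000, Gamma_yxx = 0.000000, Gamma_yxy = 0.235294, Gamma_yyy = 0.000000
step 0: V^x = -2.0000, V^y = -1.0000
step 1: k1 = (0.141667, -0.156863), k2 = (0.147222, -0.154085), k3 = (0.147124, -0.153976), k4 = (0.152573, -0.151093); V <- V + (h/6)(k1 + 2k2 + 2k3 + k4): V^x = -1.9264, V^y = -1.0770
step 2: k1 = (0.152576, -0.151092), k2 = (0.157927, -0.148100), k3 = (0.157821, -0.147995), k4 = (0.163059, -0.144903); V <- V + (h/6)(k1 + 2k2 + 2k3 + k4): V^x = -1.8475, V^y = -1.1510

Answer: V^x = -1.8475, V^y = -1.1510


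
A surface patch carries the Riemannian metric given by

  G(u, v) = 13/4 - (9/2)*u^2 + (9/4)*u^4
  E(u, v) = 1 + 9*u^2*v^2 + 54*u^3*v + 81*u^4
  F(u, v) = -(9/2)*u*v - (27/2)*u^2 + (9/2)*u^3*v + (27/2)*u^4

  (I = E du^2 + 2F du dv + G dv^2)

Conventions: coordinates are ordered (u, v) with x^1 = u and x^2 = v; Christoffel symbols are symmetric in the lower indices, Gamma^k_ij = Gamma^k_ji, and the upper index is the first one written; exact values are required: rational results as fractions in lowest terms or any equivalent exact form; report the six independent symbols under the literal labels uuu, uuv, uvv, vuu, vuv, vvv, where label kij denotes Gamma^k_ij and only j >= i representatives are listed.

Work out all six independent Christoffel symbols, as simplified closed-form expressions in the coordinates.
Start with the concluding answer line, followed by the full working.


Answer: Gamma_uuu = (648*u^3 + 324*u^2*v + 36*u*v^2)/(333*u^4 + 216*u^3*v + 36*u^2*v^2 - 18*u^2 + 13), Gamma_uuv = (108*u^3 + 36*u^2*v)/(333*u^4 + 216*u^3*v + 36*u^2*v^2 - 18*u^2 + 13), Gamma_uvv = 0, Gamma_vuu = (108*u^3 + 18*u^2*v - 108*u - 18*v)/(333*u^4 + 216*u^3*v + 36*u^2*v^2 - 18*u^2 + 13), Gamma_vuv = (18*u^3 - 18*u)/(333*u^4 + 216*u^3*v + 36*u^2*v^2 - 18*u^2 + 13), Gamma_vvv = 0

E = 1 + 9*u^2*v^2 + 54*u^3*v + 81*u^4; F = -(9/2)*u*v - (27/2)*u^2 + (9/2)*u^3*v + (27/2)*u^4; G = 13/4 - (9/2)*u^2 + (9/4)*u^4
Gamma^k_ij = (1/2) g^{kl} (d_i g_jl + d_j g_il - d_l g_ij), with g^inv = (1/(EG-F^2)) [[G, -F], [-F, E]]
first partials: E_u = 18*u*v^2 + 162*u^2*v + 324*u^3, E_v = 18*u^2*v + 54*u^3, F_u = -(9/2)*v - 27*u + (27/2)*u^2*v + 54*u^3, F_v = -(9/2)*u + (9/2)*u^3, G_u = -9*u + 9*u^3, G_v = 0
D = EG - F^2 = 13/4 - (9/2)*u^2 + 9*u^2*v^2 + 54*u^3*v + (333/4)*u^4
expanded: Gamma^u_uu = (G E_u - 2F F_u + F E_v)/(2D), Gamma^u_uv = (G E_v - F G_u)/(2D), Gamma^u_vv = (2G F_v - G G_u - F G_v)/(2D), Gamma^v_uu = (2E F_u - E E_v - F E_u)/(2D), Gamma^v_uv = (E G_u - F E_v)/(2D), Gamma^v_vv = (E G_v - 2F F_v + F G_u)/(2D); substitute and cancel common factors


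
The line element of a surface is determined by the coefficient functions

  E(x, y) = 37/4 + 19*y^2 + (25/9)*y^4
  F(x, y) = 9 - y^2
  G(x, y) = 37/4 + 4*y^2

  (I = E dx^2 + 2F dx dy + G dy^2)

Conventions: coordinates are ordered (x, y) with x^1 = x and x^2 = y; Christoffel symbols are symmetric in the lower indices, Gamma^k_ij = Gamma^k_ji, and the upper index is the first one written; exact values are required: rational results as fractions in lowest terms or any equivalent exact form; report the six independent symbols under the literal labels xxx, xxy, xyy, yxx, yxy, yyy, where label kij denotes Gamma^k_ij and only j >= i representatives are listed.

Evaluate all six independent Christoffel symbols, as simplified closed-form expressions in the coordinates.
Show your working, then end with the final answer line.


E = 37/4 + 19*y^2 + (25/9)*y^4; F = 9 - y^2; G = 37/4 + 4*y^2
Gamma^k_ij = (1/2) g^{kl} (d_i g_jl + d_j g_il - d_l g_ij), with g^inv = (1/(EG-F^2)) [[G, -F], [-F, E]]
first partials: E_x = 0, E_y = 38*y + (100/9)*y^3, F_x = 0, F_y = -2*y, G_x = 0, G_y = 8*y
D = EG - F^2 = 73/16 + (923/4)*y^2 + (3625/36)*y^4 + (100/9)*y^6
expanded: Gamma^x_xx = (G E_x - 2F F_x + F E_y)/(2D), Gamma^x_xy = (G E_y - F G_x)/(2D), Gamma^x_yy = (2G F_y - G G_x - F G_y)/(2D), Gamma^y_xx = (2E F_x - E E_y - F E_x)/(2D), Gamma^y_xy = (E G_x - F E_y)/(2D), Gamma^y_yy = (E G_y - 2F F_y + F G_x)/(2D); substitute and cancel common factors

Answer: Gamma_xxx = (-800*y^5 + 4464*y^3 + 24624*y)/(1600*y^6 + 14500*y^4 + 33228*y^2 + 657), Gamma_xxy = (3200*y^5 + 18344*y^3 + 25308*y)/(1600*y^6 + 14500*y^4 + 33228*y^2 + 657), Gamma_xyy = (-576*y^3 - 7848*y)/(1600*y^6 + 14500*y^4 + 33228*y^2 + 657), Gamma_yxx = (-20000*y^7 - 205200*y^5 - 534456*y^3 - 227772*y)/(14400*y^6 + 130500*y^4 + 299052*y^2 + 5913), Gamma_yxy = (800*y^5 - 4464*y^3 - 24624*y)/(1600*y^6 + 14500*y^4 + 33228*y^2 + 657), Gamma_yyy = (1600*y^5 + 10656*y^3 + 7920*y)/(1600*y^6 + 14500*y^4 + 33228*y^2 + 657)


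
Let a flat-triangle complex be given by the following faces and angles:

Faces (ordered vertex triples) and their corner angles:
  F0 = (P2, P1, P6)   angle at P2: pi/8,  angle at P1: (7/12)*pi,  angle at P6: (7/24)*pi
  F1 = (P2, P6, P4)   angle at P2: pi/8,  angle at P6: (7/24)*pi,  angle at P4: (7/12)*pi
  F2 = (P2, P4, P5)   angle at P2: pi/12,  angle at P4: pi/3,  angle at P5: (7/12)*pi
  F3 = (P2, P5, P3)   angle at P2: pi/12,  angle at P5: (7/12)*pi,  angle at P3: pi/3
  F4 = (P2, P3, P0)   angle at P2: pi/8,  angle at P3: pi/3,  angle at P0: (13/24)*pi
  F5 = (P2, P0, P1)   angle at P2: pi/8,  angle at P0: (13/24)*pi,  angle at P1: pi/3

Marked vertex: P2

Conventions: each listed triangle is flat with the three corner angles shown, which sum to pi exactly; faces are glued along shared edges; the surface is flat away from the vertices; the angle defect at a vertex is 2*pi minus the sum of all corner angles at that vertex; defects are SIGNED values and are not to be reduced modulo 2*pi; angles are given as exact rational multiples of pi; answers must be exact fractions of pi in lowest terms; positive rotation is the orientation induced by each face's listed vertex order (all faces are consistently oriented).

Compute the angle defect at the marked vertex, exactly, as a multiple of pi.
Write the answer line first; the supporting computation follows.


Answer: defect(P2) = (4/3)*pi

Sum of corner angles at P2: (2/3)*pi
defect = 2*pi - (2/3)*pi


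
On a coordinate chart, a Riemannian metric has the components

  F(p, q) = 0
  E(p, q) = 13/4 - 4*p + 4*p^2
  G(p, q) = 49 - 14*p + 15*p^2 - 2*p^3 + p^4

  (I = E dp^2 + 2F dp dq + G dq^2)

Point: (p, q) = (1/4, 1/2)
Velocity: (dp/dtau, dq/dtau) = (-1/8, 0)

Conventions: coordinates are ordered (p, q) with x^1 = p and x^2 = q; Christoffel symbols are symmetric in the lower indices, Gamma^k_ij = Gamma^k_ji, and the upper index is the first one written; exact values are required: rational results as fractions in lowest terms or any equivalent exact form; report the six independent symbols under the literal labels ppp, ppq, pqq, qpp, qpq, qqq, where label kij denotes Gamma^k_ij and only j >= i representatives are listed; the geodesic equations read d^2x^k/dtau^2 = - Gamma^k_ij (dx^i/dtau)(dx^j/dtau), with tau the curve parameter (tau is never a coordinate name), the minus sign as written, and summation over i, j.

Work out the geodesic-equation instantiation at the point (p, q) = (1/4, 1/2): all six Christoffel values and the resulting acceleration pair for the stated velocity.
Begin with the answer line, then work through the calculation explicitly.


Answer: Gamma_ppp = -2/5, Gamma_ppq = 0, Gamma_pqq = 109/80, Gamma_qpp = 0, Gamma_qpq = -8/109, Gamma_qqq = 0; accelerations (d^2p/dtau^2, d^2q/dtau^2) = (1/160, 0)

E = 5/2, F = 0, G = 11881/256 at the point
E_p = -2, E_q = 0, F_p = 0, F_q = 0, G_p = -109/16, G_q = 0
EG - F^2 = 59405/512;  g^inv = (512/59405) * [[11881/256, 0], [0, 5/2]]
first-kind symbols [ij,l] = (1/2)(d_i g_jl + d_j g_il - d_l g_ij): [pp,p] = E_p/2 = -1, [pp,q] = F_p - E_q/2 = 0, [pq,p] = E_q/2 = 0, [pq,q] = G_p/2 = -109/32, [qq,p] = F_q - G_p/2 = 109/32, [qq,q] = G_q/2 = 0
Gamma^p_ij = (G*[ij,p] - F*[ij,q])/(EG - F^2), Gamma^q_ij = (E*[ij,q] - F*[ij,p])/(EG - F^2)
Gamma_ppp = -2/5, Gamma_ppq = 0, Gamma_pqq = 109/80, Gamma_qpp = 0, Gamma_qpq = -8/109, Gamma_qqq = 0
d^2p/dtau^2 = -(Gamma_ppp*(-1/8)^2 + 2*Gamma_ppq*(-1/8)*(0) + Gamma_pqq*(0)^2) = 1/160
d^2q/dtau^2 = -(Gamma_qpp*(-1/8)^2 + 2*Gamma_qpq*(-1/8)*(0) + Gamma_qqq*(0)^2) = 0


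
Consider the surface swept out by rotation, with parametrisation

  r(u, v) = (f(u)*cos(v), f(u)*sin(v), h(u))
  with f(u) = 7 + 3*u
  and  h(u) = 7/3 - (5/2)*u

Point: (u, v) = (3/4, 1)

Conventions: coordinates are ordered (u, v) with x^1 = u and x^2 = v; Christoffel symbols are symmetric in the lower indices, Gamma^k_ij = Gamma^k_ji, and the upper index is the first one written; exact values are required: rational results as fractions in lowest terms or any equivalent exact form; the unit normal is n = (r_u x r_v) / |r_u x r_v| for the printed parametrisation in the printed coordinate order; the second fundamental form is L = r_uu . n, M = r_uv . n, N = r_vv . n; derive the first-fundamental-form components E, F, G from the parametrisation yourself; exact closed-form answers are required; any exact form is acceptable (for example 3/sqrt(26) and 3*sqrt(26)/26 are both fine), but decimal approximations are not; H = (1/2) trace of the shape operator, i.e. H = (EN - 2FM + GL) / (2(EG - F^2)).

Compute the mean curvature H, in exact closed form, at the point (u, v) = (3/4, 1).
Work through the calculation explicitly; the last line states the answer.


f = 37/4, f' = 3, f'' = 0, h' = -5/2, h'' = 0
E = 61/4, F = 0, G = 1369/16; answer radicand W^2 = 61/4
unnormalised second-form numerators: l = 0, m = 0, n = -185/8; L = l/sqrt(61/4), and similarly M = m/sqrt(W^2), N = n/sqrt(W^2)
H = (E*n - 2*F*m + G*l) / (2*(EG - F^2)*sqrt(W^2)); E*n - 2*F*m + G*l = -11285/32, EG - F^2 = 83509/64, so H = (-5/37)/sqrt(61/4)

Answer: H = -10*sqrt(61)/2257


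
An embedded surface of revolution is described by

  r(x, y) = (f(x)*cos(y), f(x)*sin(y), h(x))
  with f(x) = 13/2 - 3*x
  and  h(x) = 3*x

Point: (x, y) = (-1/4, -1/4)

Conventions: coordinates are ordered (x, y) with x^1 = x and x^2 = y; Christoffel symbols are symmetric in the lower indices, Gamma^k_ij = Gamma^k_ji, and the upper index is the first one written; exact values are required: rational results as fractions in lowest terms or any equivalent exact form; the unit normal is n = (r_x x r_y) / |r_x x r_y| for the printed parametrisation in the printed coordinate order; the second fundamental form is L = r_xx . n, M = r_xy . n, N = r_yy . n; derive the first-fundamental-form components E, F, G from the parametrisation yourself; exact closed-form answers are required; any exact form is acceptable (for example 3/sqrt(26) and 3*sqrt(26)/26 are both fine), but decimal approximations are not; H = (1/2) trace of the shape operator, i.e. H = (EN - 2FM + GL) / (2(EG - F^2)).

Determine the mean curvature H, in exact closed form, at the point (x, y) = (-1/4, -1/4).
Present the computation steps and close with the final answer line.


f = 29/4, f' = -3, f'' = 0, h' = 3, h'' = 0
E = 18, F = 0, G = 841/16; answer radicand W^2 = 18
unnormalised second-form numerators: l = 0, m = 0, n = 87/4; L = l/sqrt(18), and similarly M = m/sqrt(W^2), N = n/sqrt(W^2)
H = (E*n - 2*F*m + G*l) / (2*(EG - F^2)*sqrt(W^2)); E*n - 2*F*m + G*l = 783/2, EG - F^2 = 7569/8, so H = (6/29)/sqrt(18)

Answer: H = sqrt(2)/29


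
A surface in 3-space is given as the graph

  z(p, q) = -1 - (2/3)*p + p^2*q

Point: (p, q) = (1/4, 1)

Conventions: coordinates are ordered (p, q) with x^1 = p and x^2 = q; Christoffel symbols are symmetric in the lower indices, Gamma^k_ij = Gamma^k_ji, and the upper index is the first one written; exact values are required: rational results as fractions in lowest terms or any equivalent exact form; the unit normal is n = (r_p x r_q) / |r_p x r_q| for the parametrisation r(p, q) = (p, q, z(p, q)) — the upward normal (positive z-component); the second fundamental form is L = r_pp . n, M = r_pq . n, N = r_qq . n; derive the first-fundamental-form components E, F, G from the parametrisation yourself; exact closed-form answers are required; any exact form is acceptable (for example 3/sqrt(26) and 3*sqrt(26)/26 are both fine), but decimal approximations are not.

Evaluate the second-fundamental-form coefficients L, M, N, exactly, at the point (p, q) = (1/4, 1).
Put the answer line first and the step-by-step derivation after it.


Answer: L = 96*sqrt(2377)/2377, M = 24*sqrt(2377)/2377, N = 0

z_p = -1/6, z_q = 1/16, z_pp = 2, z_pq = 1/2, z_qq = 0
E = 37/36, F = -1/96, G = 257/256; answer radicand W^2 = 2377/2304
unnormalised second-form numerators: l = 2, m = 1/2, n = 0; L = l/sqrt(2377/2304), and similarly M = m/sqrt(W^2), N = n/sqrt(W^2)


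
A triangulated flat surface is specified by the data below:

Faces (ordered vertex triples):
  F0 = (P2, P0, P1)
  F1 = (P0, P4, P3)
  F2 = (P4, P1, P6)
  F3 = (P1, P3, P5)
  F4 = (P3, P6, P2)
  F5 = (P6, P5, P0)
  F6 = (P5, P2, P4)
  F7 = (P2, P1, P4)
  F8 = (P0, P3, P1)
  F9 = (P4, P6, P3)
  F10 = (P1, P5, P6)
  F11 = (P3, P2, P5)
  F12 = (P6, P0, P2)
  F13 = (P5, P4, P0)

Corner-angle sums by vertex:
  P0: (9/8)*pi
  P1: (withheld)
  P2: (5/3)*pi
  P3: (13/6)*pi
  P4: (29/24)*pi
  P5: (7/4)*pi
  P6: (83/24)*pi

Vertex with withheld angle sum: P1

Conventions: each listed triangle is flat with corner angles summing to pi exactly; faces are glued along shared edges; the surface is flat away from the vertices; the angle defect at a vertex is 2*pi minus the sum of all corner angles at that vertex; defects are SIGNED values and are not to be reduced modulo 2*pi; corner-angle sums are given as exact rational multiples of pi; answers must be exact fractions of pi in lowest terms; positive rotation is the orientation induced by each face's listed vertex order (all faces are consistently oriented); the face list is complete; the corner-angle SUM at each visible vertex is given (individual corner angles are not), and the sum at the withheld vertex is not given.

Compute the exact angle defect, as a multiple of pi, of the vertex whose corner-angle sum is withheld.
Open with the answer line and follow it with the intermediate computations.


Answer: defect(P1) = (-5/8)*pi

V = 7, E = 21, F = 14; chi = V - E + F = 0
Gauss-Bonnet: total defect = 2*pi*chi = 0; visible defects sum to (5/8)*pi


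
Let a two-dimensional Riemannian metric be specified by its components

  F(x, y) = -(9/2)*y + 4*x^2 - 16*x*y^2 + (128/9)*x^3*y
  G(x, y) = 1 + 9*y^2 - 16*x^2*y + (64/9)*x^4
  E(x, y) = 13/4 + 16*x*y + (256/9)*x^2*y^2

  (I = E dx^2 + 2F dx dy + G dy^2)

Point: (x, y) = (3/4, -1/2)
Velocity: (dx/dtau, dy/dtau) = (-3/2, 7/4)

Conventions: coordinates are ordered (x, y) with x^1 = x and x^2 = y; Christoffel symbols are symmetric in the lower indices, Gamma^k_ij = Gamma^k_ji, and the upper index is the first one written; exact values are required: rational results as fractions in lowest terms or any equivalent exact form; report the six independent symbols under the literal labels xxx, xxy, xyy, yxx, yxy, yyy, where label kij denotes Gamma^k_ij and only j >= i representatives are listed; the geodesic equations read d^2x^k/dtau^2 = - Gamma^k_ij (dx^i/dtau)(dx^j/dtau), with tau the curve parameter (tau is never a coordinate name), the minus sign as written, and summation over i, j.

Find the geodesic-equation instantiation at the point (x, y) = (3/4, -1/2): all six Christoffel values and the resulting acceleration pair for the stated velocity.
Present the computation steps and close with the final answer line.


E = 5/4, F = -3/2, G = 10 at the point
E_x = 8/3, E_y = -4, F_x = -10, F_y = 27/2, G_x = 24, G_y = -18
EG - F^2 = 41/4;  g^inv = (4/41) * [[10, 3/2], [3/2, 5/4]]
first-kind symbols [ij,l] = (1/2)(d_i g_jl + d_j g_il - d_l g_ij): [xx,x] = E_x/2 = 4/3, [xx,y] = F_x - E_y/2 = -8, [xy,x] = E_y/2 = -2, [xy,y] = G_x/2 = 12, [yy,x] = F_y - G_x/2 = 3/2, [yy,y] = G_y/2 = -9
Gamma^x_ij = (G*[ij,x] - F*[ij,y])/(EG - F^2), Gamma^y_ij = (E*[ij,y] - F*[ij,x])/(EG - F^2)
Gamma_xxx = 16/123, Gamma_xxy = -8/41, Gamma_xyy = 6/41, Gamma_yxx = -32/41, Gamma_yxy = 48/41, Gamma_yyy = -36/41
d^2x/dtau^2 = -(Gamma_xxx*(-3/2)^2 + 2*Gamma_xxy*(-3/2)*(7/4) + Gamma_xyy*(7/4)^2) = -579/328
d^2y/dtau^2 = -(Gamma_yxx*(-3/2)^2 + 2*Gamma_yxy*(-3/2)*(7/4) + Gamma_yyy*(7/4)^2) = 1737/164

Answer: Gamma_xxx = 16/123, Gamma_xxy = -8/41, Gamma_xyy = 6/41, Gamma_yxx = -32/41, Gamma_yxy = 48/41, Gamma_yyy = -36/41; accelerations (d^2x/dtau^2, d^2y/dtau^2) = (-579/328, 1737/164)


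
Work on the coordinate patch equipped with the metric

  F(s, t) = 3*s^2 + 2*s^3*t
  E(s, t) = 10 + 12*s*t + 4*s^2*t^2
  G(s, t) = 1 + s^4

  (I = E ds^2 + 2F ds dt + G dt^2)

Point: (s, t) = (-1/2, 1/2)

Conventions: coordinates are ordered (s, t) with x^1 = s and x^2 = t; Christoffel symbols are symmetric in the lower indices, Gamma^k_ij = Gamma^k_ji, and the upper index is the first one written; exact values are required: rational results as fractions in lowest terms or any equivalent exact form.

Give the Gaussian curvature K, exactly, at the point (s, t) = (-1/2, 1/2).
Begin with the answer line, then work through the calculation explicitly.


Answer: K = -256/13689

E = 29/4, F = 5/8, G = 17/16, EG - F^2 = 117/16 at the point
E_s = 5, E_t = -5, F_s = -9/4, F_t = -1/4, G_s = -1/2, G_t = 0
E_tt = 2, F_st = 3/2, G_ss = 3
By Brioschi, K is (det M1 - det M2) divided by (EG - F^2) squared.
M1 = [[-E_tt/2 + F_st - G_ss/2, E_s/2, F_s - E_t/2], [F_t - G_s/2, E, F], [G_t/2, F, G]] = [[-1, 5/2, 1/4], [0, 29/4, 5/8], [0, 5/8, 17/16]]; det M1 = -117/16
M2 = [[0, E_t/2, G_s/2], [E_t/2, E, F], [G_s/2, F, G]] = [[0, -5/2, -1/4], [-5/2, 29/4, 5/8], [-1/4, 5/8, 17/16]]; det M2 = -101/16
det M1 - det M2 = -1; K = -1 / (117/16)^2 = -256/13689


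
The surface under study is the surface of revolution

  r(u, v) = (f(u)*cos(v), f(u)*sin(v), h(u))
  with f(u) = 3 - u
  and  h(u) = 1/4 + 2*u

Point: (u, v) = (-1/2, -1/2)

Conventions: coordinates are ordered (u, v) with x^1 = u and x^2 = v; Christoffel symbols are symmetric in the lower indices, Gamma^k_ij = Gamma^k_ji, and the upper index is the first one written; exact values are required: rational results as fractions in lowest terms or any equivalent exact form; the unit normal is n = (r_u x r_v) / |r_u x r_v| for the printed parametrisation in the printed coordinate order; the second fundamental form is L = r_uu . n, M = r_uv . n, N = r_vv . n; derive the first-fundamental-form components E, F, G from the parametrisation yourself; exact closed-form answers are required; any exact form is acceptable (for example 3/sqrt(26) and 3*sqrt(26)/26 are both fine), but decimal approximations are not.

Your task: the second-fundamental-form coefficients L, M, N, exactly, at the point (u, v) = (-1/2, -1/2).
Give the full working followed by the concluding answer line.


f = 7/2, f' = -1, f'' = 0, h' = 2, h'' = 0
E = 5, F = 0, G = 49/4; answer radicand W^2 = 5
unnormalised second-form numerators: l = 0, m = 0, n = 7; L = l/sqrt(5), and similarly M = m/sqrt(W^2), N = n/sqrt(W^2)

Answer: L = 0, M = 0, N = 7*sqrt(5)/5


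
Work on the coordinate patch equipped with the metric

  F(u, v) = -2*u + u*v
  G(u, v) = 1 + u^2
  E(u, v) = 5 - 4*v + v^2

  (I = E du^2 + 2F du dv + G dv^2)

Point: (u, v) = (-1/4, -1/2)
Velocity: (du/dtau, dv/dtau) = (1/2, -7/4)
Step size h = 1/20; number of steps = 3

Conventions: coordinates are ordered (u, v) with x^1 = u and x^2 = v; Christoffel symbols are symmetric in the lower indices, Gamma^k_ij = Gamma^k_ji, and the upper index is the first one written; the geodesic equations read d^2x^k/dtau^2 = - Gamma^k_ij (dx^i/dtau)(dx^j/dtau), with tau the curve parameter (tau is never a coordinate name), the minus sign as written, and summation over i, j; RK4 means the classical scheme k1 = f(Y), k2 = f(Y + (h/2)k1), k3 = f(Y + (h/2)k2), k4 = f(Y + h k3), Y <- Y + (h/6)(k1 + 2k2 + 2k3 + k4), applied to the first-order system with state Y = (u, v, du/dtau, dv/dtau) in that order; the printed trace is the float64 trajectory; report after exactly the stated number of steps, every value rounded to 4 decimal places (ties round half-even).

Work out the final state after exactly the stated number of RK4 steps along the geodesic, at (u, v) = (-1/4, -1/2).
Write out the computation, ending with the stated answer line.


f(Y) = (du/dtau, dv/dtau, -Gamma^u_ij Y'^i Y'^j, -Gamma^v_ij Y'^i Y'^j) with the Gammas evaluated at the stage position; h = 0.050000; intermediate values shown to 6 dp
step 0: u = -0.2500, v = -0.5000, du/dtau = 0.5000, dv/dtau = -1.7500
step 1:
  k1: at (u, v) = (-0.250000, -0.500000), (du/dtau, dv/dtau) = (0.500000, -1.750000); Gamma_uuu = 0.000000, Gamma_uuv = -0.341880, Gamma_uvv = 0.000000, Gamma_vuu = 0.000000, Gamma_vuv = -0.034188, Gamma_vvv = 0.000000; k1 = (0.500000, -1.750000, -0.598291, -0.059829)
  k2: at (u, v) = (-0.237500, -0.543750), (du/dtau, dv/dtau) = (0.485043, -1.751496); Gamma_uuu = 0.000000, Gamma_uuv = -0.337947, Gamma_uvv = 0.000000, Gamma_vuu = 0.000000, Gamma_vuv = -0.031553, Gamma_vvv = 0.000000; k2 = (0.485043, -1.751496, -0.574206, -0.053611)
  k3: at (u, v) = (-0.237874, -0.543787), (du/dtau, dv/dtau) = (0.485645, -1.751340); Gamma_uuu = 0.000000, Gamma_uuv = -0.337935, Gamma_uvv = 0.000000, Gamma_vuu = 0.000000, Gamma_vuv = -0.031601, Gamma_vvv = 0.000000; k3 = (0.485645, -1.751340, -0.574848, -0.053755)
  k4: at (u, v) = (-0.225718, -0.587567), (du/dtau, dv/dtau) = (0.471258, -1.752688); Gamma_uuu = 0.000000, Gamma_uuv = -0.334033, Gamma_uvv = 0.000000, Gamma_vuu = 0.000000, Gamma_vuv = -0.029138, Gamma_vvv = 0.000000; k4 = (0.471258, -1.752688, -0.551800, -0.048134)
  Y <- Y + (h/6)(k1 + 2k2 + 2k3 + k4): u = -0.2257, v = -0.5876, du/dtau = 0.4713, dv/dtau = -1.7527
step 2:
  k1: at (u, v) = (-0.225728, -0.587570), (du/dtau, dv/dtau) = (0.471265, -1.752689); Gamma_uuu = 0.000000, Gamma_uuv = -0.334032, Gamma_uvv = 0.000000, Gamma_vuu = 0.000000, Gamma_vuv = -0.029139, Gamma_vvv = 0.000000; k1 = (0.471265, -1.752689, -0.551808, -0.048137)
  k2: at (u, v) = (-0.213946, -0.631387), (du/dtau, dv/dtau) = (0.457470, -1.753893); Gamma_uuu = 0.000000, Gamma_uuv = -0.330163, Gamma_uvv = 0.000000, Gamma_vuu = 0.000000, Gamma_vuv = -0.026844, Gamma_vvv = 0.000000; k2 = (0.457470, -1.753893, -0.529814, -0.043077)
  k3: at (u, v) = (-0.214291, -0.631417), (du/dtau, dv/dtau) = (0.458020, -1.753766); Gamma_uuu = 0.000000, Gamma_uuv = -0.330154, Gamma_uvv = 0.000000, Gamma_vuu = 0.000000, Gamma_vuv = -0.026886, Gamma_vvv = 0.000000; k3 = (0.458020, -1.753766, -0.530398, -0.043193)
  k4: at (u, v) = (-0.202827, -0.675258), (du/dtau, dv/dtau) = (0.444745, -1.754849); Gamma_uuu = 0.000000, Gamma_uuv = -0.326325, Gamma_uvv = 0.000000, Gamma_vuu = 0.000000, Gamma_vuv = -0.024741, Gamma_vvv = 0.000000; k4 = (0.444745, -1.754849, -0.509367, -0.038618)
  Y <- Y + (h/6)(k1 + 2k2 + 2k3 + k4): u = -0.2028, v = -0.6753, du/dtau = 0.4448, dv/dtau = -1.7548
step 3:
  k1: at (u, v) = (-0.202836, -0.675260), (du/dtau, dv/dtau) = (0.444752, -1.754850); Gamma_uuu = 0.000000, Gamma_uuv = -0.326324, Gamma_uvv = 0.000000, Gamma_vuu = 0.000000, Gamma_vuv = -0.024742, Gamma_vvv = 0.000000; k1 = (0.444752, -1.754850, -0.509375, -0.038620)
  k2: at (u, v) = (-0.191718, -0.719131), (du/dtau, dv/dtau) = (0.432017, -1.755815); Gamma_uuu = 0.000000, Gamma_uuv = -0.322538, Gamma_uvv = 0.000000, Gamma_vuu = 0.000000, Gamma_vuv = -0.022741, Gamma_vvv = 0.000000; k2 = (0.432017, -1.755815, -0.489317, -0.034500)
  k3: at (u, v) = (-0.192036, -0.719156), (du/dtau, dv/dtau) = (0.432519, -1.755712); Gamma_uuu = 0.000000, Gamma_uuv = -0.322531, Gamma_uvv = 0.000000, Gamma_vuu = 0.000000, Gamma_vuv = -0.022778, Gamma_vvv = 0.000000; k3 = (0.432519, -1.755712, -0.489846, -0.034595)
  k4: at (u, v) = (-0.181211, -0.763046), (du/dtau, dv/dtau) = (0.420259, -1.756580); Gamma_uuu = 0.000000, Gamma_uuv = -0.318791, Gamma_uvv = 0.000000, Gamma_vuu = 0.000000, Gamma_vuv = -0.020907, Gamma_vvv = 0.000000; k4 = (0.420259, -1.756580, -0.470675, -0.030869)
  Y <- Y + (h/6)(k1 + 2k2 + 2k3 + k4): u = -0.1812, v = -0.7630, du/dtau = 0.4203, dv/dtau = -1.7566

Answer: u = -0.1812, v = -0.7630, du/dtau = 0.4203, dv/dtau = -1.7566
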